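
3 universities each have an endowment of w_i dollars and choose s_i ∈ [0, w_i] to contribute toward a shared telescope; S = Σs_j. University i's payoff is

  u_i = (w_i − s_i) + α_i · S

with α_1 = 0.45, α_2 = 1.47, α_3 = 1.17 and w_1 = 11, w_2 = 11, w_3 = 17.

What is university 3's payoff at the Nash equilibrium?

32.76

∂u_i/∂s_i = α_i − 1, so university i contributes w_i if α_i > 1, else 0.
α_i > 1 for i ∈ {2, 3}; NE contributions (0, 11, 17), S = 28.
u_3 = (17 − 17) + 1.17·28 = 32.76.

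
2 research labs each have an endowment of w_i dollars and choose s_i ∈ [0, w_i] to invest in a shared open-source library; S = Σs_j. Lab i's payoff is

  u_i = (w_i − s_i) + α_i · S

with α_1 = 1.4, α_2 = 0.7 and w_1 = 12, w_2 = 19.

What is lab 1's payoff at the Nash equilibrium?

16.8

∂u_i/∂s_i = α_i − 1, so lab i contributes w_i if α_i > 1, else 0.
α_i > 1 for i ∈ {1}; NE contributions (12, 0), S = 12.
u_1 = (12 − 12) + 1.4·12 = 16.8.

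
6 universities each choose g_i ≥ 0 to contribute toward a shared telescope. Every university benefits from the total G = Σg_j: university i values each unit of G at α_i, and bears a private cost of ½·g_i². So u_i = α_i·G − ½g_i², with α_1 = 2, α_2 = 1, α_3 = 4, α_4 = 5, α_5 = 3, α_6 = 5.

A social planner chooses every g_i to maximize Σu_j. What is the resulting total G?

Planner FOC: ∂(Σu_j)/∂g_i = (Σα_j) − g_i = 0, so g_i^SO = Σα_j = 20 for every i; G^SO = 120.

120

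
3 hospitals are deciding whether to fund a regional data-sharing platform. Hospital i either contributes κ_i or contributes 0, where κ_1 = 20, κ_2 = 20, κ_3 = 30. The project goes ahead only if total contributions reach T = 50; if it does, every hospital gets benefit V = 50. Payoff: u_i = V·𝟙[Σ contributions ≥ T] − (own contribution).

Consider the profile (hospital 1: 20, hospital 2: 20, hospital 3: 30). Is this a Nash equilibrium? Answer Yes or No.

No

Total = 70 ≥ 50: provided.
Hospital 1 (pledges 20, payoff 30): dropping to 0 → total 50, payoff 50. Profitable deviation.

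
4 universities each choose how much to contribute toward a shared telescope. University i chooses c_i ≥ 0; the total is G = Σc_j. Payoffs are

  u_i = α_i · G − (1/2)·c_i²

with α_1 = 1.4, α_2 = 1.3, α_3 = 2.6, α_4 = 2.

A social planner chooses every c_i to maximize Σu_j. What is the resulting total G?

Planner FOC: ∂(Σu_j)/∂c_i = (Σα_j) − c_i = 0, so c_i^SO = Σα_j = 7.3 for every i; G^SO = 29.2.

29.2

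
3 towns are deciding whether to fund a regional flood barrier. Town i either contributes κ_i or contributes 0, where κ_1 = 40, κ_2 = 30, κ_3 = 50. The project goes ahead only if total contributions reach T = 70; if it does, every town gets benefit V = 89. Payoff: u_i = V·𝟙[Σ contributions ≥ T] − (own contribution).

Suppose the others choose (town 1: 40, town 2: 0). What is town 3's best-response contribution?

Others' total = 40. Contributing 50 brings total to 90 ≥ 70: gain V − κ_3 = 39.
Best response: 50.

50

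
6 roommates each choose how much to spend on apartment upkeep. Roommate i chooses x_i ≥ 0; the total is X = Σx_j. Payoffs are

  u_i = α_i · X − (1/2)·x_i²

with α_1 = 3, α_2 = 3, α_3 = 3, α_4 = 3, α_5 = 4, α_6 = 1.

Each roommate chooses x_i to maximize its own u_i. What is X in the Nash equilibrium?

17

Roommate i's FOC: ∂u_i/∂x_i = α_i − x_i = 0, so x_i* = α_i.
NE contributions = (3, 3, 3, 3, 4, 1); X = 17.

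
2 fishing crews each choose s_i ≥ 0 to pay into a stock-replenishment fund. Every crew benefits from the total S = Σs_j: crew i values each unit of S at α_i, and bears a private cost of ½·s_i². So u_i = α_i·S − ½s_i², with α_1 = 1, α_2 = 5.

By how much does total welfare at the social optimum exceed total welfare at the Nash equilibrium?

13

Crew i's FOC: ∂u_i/∂s_i = α_i − s_i = 0, so s_i* = α_i.
NE contributions = (1, 5); S = 6.
W^NE = (Σα)·S − ½Σα_i² = 6² − ½·26 = 23.
Planner sets s_i = Σα_j = 6 for every i, so S^SO = 2·6 = 12.
W^SO = (Σα)·S^SO − ½·2·(Σα)² = (2/2)·6² = 36.
Deadweight loss = W^SO − W^NE = 13.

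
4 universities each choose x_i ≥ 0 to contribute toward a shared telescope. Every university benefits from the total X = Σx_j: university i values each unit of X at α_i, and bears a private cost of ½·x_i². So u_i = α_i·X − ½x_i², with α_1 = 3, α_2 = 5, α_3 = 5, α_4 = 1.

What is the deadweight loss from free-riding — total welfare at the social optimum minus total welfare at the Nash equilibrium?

226

University i's FOC: ∂u_i/∂x_i = α_i − x_i = 0, so x_i* = α_i.
NE contributions = (3, 5, 5, 1); X = 14.
W^NE = (Σα)·X − ½Σα_i² = 14² − ½·60 = 166.
Planner sets x_i = Σα_j = 14 for every i, so X^SO = 4·14 = 56.
W^SO = (Σα)·X^SO − ½·4·(Σα)² = (4/2)·14² = 392.
Deadweight loss = W^SO − W^NE = 226.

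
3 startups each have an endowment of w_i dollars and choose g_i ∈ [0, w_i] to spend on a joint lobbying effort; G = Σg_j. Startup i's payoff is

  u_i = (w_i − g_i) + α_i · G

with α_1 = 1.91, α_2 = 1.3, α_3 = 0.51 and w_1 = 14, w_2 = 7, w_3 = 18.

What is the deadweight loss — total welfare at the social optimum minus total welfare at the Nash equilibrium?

∂u_i/∂g_i = α_i − 1, so startup i contributes w_i if α_i > 1, else 0.
α_i > 1 for i ∈ {1, 2}; NE contributions (14, 7, 0), G = 21.
W^NE = Σw_i − G^NE + (Σα_i)·G^NE = 39 + 2.72·21 = 96.12.
Planner: ∂(Σu_j)/∂g_i = Σα_j − 1 = 2.72 > 0, so everyone contributes w_i; G^SO = 39, W^SO = 39 + 2.72·39 = 145.08.
Deadweight loss = 48.96.

48.96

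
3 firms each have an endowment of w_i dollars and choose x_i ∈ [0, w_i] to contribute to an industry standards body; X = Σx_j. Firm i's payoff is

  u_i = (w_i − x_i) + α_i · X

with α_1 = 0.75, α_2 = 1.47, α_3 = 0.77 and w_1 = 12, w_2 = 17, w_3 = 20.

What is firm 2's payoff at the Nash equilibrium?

24.99

∂u_i/∂x_i = α_i − 1, so firm i contributes w_i if α_i > 1, else 0.
α_i > 1 for i ∈ {2}; NE contributions (0, 17, 0), X = 17.
u_2 = (17 − 17) + 1.47·17 = 24.99.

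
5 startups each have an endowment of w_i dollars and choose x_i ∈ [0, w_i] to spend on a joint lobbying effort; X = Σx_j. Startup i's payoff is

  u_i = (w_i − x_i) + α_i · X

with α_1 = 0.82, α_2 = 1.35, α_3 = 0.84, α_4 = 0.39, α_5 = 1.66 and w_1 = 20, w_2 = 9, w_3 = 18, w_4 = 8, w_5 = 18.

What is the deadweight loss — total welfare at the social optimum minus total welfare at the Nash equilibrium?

∂u_i/∂x_i = α_i − 1, so startup i contributes w_i if α_i > 1, else 0.
α_i > 1 for i ∈ {2, 5}; NE contributions (0, 9, 0, 0, 18), X = 27.
W^NE = Σw_i − X^NE + (Σα_i)·X^NE = 73 + 4.06·27 = 182.62.
Planner: ∂(Σu_j)/∂x_i = Σα_j − 1 = 4.06 > 0, so everyone contributes w_i; X^SO = 73, W^SO = 73 + 4.06·73 = 369.38.
Deadweight loss = 186.76.

186.76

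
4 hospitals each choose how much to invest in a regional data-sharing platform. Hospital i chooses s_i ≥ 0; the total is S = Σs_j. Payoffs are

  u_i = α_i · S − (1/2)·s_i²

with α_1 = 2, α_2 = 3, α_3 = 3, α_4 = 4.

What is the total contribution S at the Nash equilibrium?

Hospital i's FOC: ∂u_i/∂s_i = α_i − s_i = 0, so s_i* = α_i.
NE contributions = (2, 3, 3, 4); S = 12.

12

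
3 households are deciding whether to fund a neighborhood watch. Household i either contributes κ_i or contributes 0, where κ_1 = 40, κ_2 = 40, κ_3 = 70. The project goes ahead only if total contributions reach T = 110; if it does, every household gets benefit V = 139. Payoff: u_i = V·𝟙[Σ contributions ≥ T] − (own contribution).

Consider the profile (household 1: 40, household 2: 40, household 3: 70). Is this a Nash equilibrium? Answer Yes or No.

Total = 150 ≥ 110: provided.
Household 1 (pledges 40, payoff 99): dropping to 0 → total 110, payoff 139. Profitable deviation.

No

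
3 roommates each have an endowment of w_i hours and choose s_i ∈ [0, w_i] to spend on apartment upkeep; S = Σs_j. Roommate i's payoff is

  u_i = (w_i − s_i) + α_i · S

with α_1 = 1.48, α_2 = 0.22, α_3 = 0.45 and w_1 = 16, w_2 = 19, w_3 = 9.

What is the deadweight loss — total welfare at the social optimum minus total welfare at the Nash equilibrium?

∂u_i/∂s_i = α_i − 1, so roommate i contributes w_i if α_i > 1, else 0.
α_i > 1 for i ∈ {1}; NE contributions (16, 0, 0), S = 16.
W^NE = Σw_i − S^NE + (Σα_i)·S^NE = 44 + 1.15·16 = 62.4.
Planner: ∂(Σu_j)/∂s_i = Σα_j − 1 = 1.15 > 0, so everyone contributes w_i; S^SO = 44, W^SO = 44 + 1.15·44 = 94.6.
Deadweight loss = 32.2.

32.2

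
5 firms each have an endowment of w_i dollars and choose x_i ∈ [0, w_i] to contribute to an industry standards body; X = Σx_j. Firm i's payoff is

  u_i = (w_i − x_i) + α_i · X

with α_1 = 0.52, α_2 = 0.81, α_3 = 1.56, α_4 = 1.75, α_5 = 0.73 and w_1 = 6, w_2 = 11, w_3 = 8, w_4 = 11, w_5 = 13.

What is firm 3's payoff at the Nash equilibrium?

29.64

∂u_i/∂x_i = α_i − 1, so firm i contributes w_i if α_i > 1, else 0.
α_i > 1 for i ∈ {3, 4}; NE contributions (0, 0, 8, 11, 0), X = 19.
u_3 = (8 − 8) + 1.56·19 = 29.64.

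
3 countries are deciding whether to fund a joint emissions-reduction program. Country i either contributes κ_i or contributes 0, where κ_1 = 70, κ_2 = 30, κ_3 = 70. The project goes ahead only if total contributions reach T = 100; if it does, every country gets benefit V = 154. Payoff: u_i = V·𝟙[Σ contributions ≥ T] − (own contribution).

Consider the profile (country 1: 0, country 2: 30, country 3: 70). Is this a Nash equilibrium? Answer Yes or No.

Yes

Total = 100 ≥ 100: provided.
Country 1 (pledges 0, payoff 154): pledging 70 → total 170, payoff 84. No gain.
Country 2 (pledges 30, payoff 124): dropping to 0 → total 70, payoff 0. No gain.
Country 3 (pledges 70, payoff 84): dropping to 0 → total 30, payoff 0. No gain.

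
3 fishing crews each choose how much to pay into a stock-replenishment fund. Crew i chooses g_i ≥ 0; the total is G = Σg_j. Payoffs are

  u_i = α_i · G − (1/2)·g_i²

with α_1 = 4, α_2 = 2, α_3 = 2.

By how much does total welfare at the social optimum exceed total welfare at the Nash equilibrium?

44

Crew i's FOC: ∂u_i/∂g_i = α_i − g_i = 0, so g_i* = α_i.
NE contributions = (4, 2, 2); G = 8.
W^NE = (Σα)·G − ½Σα_i² = 8² − ½·24 = 52.
Planner sets g_i = Σα_j = 8 for every i, so G^SO = 3·8 = 24.
W^SO = (Σα)·G^SO − ½·3·(Σα)² = (3/2)·8² = 96.
Deadweight loss = W^SO − W^NE = 44.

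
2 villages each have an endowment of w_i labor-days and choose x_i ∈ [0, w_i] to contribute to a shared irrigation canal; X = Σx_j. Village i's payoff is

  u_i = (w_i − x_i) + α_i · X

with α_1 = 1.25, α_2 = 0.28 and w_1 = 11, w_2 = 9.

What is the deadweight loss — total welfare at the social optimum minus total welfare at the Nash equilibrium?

4.77

∂u_i/∂x_i = α_i − 1, so village i contributes w_i if α_i > 1, else 0.
α_i > 1 for i ∈ {1}; NE contributions (11, 0), X = 11.
W^NE = Σw_i − X^NE + (Σα_i)·X^NE = 20 + 0.53·11 = 25.83.
Planner: ∂(Σu_j)/∂x_i = Σα_j − 1 = 0.53 > 0, so everyone contributes w_i; X^SO = 20, W^SO = 20 + 0.53·20 = 30.6.
Deadweight loss = 4.77.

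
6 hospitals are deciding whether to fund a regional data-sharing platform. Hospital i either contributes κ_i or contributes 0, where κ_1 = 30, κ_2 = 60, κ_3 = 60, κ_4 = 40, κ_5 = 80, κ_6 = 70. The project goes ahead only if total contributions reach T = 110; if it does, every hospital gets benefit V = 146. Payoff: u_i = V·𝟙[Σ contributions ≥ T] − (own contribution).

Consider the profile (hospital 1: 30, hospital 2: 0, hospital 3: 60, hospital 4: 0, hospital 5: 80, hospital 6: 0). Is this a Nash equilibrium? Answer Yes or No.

No

Total = 170 ≥ 110: provided.
Hospital 1 (pledges 30, payoff 116): dropping to 0 → total 140, payoff 146. Profitable deviation.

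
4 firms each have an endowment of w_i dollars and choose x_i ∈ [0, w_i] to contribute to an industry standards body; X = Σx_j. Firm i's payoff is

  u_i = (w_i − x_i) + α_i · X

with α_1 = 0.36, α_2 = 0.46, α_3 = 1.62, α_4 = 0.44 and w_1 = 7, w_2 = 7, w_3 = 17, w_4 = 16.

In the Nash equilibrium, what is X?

17

∂u_i/∂x_i = α_i − 1, so firm i contributes w_i if α_i > 1, else 0.
α_i > 1 for i ∈ {3}; NE contributions (0, 0, 17, 0), X = 17.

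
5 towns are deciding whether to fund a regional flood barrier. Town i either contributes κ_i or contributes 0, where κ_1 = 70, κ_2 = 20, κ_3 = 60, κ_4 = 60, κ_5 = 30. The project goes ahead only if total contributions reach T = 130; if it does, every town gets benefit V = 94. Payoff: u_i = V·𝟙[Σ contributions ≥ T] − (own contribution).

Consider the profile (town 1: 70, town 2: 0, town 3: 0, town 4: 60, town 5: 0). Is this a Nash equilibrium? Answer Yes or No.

Total = 130 ≥ 130: provided.
Town 1 (pledges 70, payoff 24): dropping to 0 → total 60, payoff 0. No gain.
Town 2 (pledges 0, payoff 94): pledging 20 → total 150, payoff 74. No gain.
Town 3 (pledges 0, payoff 94): pledging 60 → total 190, payoff 34. No gain.
Town 4 (pledges 60, payoff 34): dropping to 0 → total 70, payoff 0. No gain.
Town 5 (pledges 0, payoff 94): pledging 30 → total 160, payoff 64. No gain.

Yes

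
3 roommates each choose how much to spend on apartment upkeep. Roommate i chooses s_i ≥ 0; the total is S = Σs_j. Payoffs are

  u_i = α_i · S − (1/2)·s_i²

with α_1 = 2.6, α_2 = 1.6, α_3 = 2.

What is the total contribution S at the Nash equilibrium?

Roommate i's FOC: ∂u_i/∂s_i = α_i − s_i = 0, so s_i* = α_i.
NE contributions = (2.6, 1.6, 2); S = 6.2.

6.2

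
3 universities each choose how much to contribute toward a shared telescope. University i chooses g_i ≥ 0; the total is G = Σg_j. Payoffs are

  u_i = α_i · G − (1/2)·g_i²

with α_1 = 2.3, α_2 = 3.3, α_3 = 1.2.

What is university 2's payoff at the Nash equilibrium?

16.995

University i's FOC: ∂u_i/∂g_i = α_i − g_i = 0, so g_i* = α_i.
NE contributions = (2.3, 3.3, 1.2); G = 6.8.
u_2 = α_2·G − ½·(g_2)² = 3.3·6.8 − ½·3.3² = 16.995.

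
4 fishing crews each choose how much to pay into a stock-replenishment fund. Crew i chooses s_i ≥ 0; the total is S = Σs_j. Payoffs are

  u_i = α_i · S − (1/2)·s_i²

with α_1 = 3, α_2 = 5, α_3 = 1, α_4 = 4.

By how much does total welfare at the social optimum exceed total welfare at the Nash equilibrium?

Crew i's FOC: ∂u_i/∂s_i = α_i − s_i = 0, so s_i* = α_i.
NE contributions = (3, 5, 1, 4); S = 13.
W^NE = (Σα)·S − ½Σα_i² = 13² − ½·51 = 143.5.
Planner sets s_i = Σα_j = 13 for every i, so S^SO = 4·13 = 52.
W^SO = (Σα)·S^SO − ½·4·(Σα)² = (4/2)·13² = 338.
Deadweight loss = W^SO − W^NE = 194.5.

194.5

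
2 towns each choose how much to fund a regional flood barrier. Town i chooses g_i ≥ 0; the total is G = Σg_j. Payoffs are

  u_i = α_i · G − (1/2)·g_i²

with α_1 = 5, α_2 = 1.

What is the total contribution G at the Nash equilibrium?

Town i's FOC: ∂u_i/∂g_i = α_i − g_i = 0, so g_i* = α_i.
NE contributions = (5, 1); G = 6.

6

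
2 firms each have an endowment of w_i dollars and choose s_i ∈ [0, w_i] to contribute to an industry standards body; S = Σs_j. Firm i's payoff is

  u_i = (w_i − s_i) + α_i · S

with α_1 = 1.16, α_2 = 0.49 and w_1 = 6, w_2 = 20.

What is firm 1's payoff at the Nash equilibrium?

∂u_i/∂s_i = α_i − 1, so firm i contributes w_i if α_i > 1, else 0.
α_i > 1 for i ∈ {1}; NE contributions (6, 0), S = 6.
u_1 = (6 − 6) + 1.16·6 = 6.96.

6.96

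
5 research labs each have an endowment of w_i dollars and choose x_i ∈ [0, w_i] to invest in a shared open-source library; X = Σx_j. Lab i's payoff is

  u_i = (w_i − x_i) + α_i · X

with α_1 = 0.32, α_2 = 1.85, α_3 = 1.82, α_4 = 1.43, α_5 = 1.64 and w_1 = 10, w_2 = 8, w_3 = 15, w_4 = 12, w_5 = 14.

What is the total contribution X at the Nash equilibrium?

∂u_i/∂x_i = α_i − 1, so lab i contributes w_i if α_i > 1, else 0.
α_i > 1 for i ∈ {2, 3, 4, 5}; NE contributions (0, 8, 15, 12, 14), X = 49.

49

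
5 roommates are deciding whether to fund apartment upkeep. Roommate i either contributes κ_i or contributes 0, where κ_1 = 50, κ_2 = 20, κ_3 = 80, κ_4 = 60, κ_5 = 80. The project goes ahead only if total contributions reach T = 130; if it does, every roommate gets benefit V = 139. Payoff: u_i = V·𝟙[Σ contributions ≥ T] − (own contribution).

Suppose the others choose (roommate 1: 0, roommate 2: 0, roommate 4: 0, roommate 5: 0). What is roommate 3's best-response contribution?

0

Others' total = 0. Even contributing 80 gives 80 < 130: no benefit either way.
Best response: 0.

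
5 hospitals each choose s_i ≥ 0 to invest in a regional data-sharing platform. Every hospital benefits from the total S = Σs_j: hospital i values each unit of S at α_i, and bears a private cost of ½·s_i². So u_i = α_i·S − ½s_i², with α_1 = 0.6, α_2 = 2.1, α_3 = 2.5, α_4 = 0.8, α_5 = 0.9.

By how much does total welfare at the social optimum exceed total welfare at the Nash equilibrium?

77.65

Hospital i's FOC: ∂u_i/∂s_i = α_i − s_i = 0, so s_i* = α_i.
NE contributions = (0.6, 2.1, 2.5, 0.8, 0.9); S = 6.9.
W^NE = (Σα)·S − ½Σα_i² = 6.9² − ½·12.47 = 41.375.
Planner sets s_i = Σα_j = 6.9 for every i, so S^SO = 5·6.9 = 34.5.
W^SO = (Σα)·S^SO − ½·5·(Σα)² = (5/2)·6.9² = 119.025.
Deadweight loss = W^SO − W^NE = 77.65.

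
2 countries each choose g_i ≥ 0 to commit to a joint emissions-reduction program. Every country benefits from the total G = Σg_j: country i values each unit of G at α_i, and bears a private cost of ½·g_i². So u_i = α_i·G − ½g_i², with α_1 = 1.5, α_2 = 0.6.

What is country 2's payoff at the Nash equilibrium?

Country i's FOC: ∂u_i/∂g_i = α_i − g_i = 0, so g_i* = α_i.
NE contributions = (1.5, 0.6); G = 2.1.
u_2 = α_2·G − ½·(g_2)² = 0.6·2.1 − ½·0.6² = 1.08.

1.08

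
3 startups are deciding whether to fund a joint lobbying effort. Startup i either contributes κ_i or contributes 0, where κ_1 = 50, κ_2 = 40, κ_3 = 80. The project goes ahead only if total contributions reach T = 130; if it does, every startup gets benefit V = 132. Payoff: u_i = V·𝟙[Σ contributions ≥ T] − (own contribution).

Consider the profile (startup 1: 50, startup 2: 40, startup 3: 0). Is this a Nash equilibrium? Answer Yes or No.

Total = 90 < 130: not provided.
Startup 1 (pledges 50, payoff -50): dropping to 0 → total 40, payoff 0. Profitable deviation.

No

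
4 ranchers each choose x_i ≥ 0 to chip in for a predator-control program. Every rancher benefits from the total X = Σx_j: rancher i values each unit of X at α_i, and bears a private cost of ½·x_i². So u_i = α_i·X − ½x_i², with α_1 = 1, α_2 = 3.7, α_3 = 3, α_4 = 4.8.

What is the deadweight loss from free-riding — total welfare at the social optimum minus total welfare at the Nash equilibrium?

Rancher i's FOC: ∂u_i/∂x_i = α_i − x_i = 0, so x_i* = α_i.
NE contributions = (1, 3.7, 3, 4.8); X = 12.5.
W^NE = (Σα)·X − ½Σα_i² = 12.5² − ½·46.73 = 132.885.
Planner sets x_i = Σα_j = 12.5 for every i, so X^SO = 4·12.5 = 50.
W^SO = (Σα)·X^SO − ½·4·(Σα)² = (4/2)·12.5² = 312.5.
Deadweight loss = W^SO − W^NE = 179.615.

179.615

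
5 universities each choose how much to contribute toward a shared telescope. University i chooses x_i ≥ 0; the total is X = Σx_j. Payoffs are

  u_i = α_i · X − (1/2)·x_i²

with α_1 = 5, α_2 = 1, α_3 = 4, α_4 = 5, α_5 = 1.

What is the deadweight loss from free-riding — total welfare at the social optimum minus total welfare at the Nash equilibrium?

418

University i's FOC: ∂u_i/∂x_i = α_i − x_i = 0, so x_i* = α_i.
NE contributions = (5, 1, 4, 5, 1); X = 16.
W^NE = (Σα)·X − ½Σα_i² = 16² − ½·68 = 222.
Planner sets x_i = Σα_j = 16 for every i, so X^SO = 5·16 = 80.
W^SO = (Σα)·X^SO − ½·5·(Σα)² = (5/2)·16² = 640.
Deadweight loss = W^SO − W^NE = 418.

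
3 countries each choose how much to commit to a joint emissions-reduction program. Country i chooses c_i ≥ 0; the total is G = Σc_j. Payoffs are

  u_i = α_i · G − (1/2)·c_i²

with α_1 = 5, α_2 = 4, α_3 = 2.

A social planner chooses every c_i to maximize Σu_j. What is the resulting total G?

33

Planner FOC: ∂(Σu_j)/∂c_i = (Σα_j) − c_i = 0, so c_i^SO = Σα_j = 11 for every i; G^SO = 33.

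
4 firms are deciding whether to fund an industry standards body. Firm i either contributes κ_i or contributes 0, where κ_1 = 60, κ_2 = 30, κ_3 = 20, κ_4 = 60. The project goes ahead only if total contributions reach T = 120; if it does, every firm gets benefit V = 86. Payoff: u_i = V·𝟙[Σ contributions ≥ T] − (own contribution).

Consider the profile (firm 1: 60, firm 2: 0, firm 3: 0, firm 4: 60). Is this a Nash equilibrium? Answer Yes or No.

Yes

Total = 120 ≥ 120: provided.
Firm 1 (pledges 60, payoff 26): dropping to 0 → total 60, payoff 0. No gain.
Firm 2 (pledges 0, payoff 86): pledging 30 → total 150, payoff 56. No gain.
Firm 3 (pledges 0, payoff 86): pledging 20 → total 140, payoff 66. No gain.
Firm 4 (pledges 60, payoff 26): dropping to 0 → total 60, payoff 0. No gain.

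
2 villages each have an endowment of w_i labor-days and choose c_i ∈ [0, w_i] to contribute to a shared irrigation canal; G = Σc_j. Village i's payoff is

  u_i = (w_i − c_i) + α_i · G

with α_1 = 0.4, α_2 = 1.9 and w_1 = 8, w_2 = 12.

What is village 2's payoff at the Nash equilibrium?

22.8

∂u_i/∂c_i = α_i − 1, so village i contributes w_i if α_i > 1, else 0.
α_i > 1 for i ∈ {2}; NE contributions (0, 12), G = 12.
u_2 = (12 − 12) + 1.9·12 = 22.8.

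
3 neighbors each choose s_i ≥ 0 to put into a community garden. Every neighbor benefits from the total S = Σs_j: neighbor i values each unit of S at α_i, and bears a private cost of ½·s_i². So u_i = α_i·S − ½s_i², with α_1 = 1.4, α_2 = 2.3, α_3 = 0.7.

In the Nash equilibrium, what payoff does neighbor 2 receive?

Neighbor i's FOC: ∂u_i/∂s_i = α_i − s_i = 0, so s_i* = α_i.
NE contributions = (1.4, 2.3, 0.7); S = 4.4.
u_2 = α_2·S − ½·(s_2)² = 2.3·4.4 − ½·2.3² = 7.475.

7.475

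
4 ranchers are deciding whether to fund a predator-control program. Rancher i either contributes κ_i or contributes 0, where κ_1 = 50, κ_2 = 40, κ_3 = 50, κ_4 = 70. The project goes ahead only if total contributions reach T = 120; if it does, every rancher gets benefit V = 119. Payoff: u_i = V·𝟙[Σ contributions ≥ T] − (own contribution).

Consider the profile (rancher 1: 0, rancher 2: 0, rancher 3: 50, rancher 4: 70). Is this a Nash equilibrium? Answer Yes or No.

Total = 120 ≥ 120: provided.
Rancher 1 (pledges 0, payoff 119): pledging 50 → total 170, payoff 69. No gain.
Rancher 2 (pledges 0, payoff 119): pledging 40 → total 160, payoff 79. No gain.
Rancher 3 (pledges 50, payoff 69): dropping to 0 → total 70, payoff 0. No gain.
Rancher 4 (pledges 70, payoff 49): dropping to 0 → total 50, payoff 0. No gain.

Yes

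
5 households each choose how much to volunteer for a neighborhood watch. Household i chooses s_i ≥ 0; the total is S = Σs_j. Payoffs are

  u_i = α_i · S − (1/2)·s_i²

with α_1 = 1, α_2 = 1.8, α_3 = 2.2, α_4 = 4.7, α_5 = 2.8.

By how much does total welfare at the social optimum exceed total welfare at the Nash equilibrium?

253.88

Household i's FOC: ∂u_i/∂s_i = α_i − s_i = 0, so s_i* = α_i.
NE contributions = (1, 1.8, 2.2, 4.7, 2.8); S = 12.5.
W^NE = (Σα)·S − ½Σα_i² = 12.5² − ½·39.01 = 136.745.
Planner sets s_i = Σα_j = 12.5 for every i, so S^SO = 5·12.5 = 62.5.
W^SO = (Σα)·S^SO − ½·5·(Σα)² = (5/2)·12.5² = 390.625.
Deadweight loss = W^SO − W^NE = 253.88.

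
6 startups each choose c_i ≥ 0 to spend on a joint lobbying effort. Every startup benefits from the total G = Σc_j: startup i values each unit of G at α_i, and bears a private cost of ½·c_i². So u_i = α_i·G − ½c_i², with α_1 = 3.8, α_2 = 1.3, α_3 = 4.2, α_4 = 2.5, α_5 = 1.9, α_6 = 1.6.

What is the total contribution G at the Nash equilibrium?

Startup i's FOC: ∂u_i/∂c_i = α_i − c_i = 0, so c_i* = α_i.
NE contributions = (3.8, 1.3, 4.2, 2.5, 1.9, 1.6); G = 15.3.

15.3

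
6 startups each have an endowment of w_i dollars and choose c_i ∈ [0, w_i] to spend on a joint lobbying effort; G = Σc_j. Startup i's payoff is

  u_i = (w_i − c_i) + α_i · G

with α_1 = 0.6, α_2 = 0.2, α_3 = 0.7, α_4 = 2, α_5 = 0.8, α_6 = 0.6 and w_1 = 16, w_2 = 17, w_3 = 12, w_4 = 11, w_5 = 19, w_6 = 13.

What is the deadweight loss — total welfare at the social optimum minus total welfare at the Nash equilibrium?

300.3

∂u_i/∂c_i = α_i − 1, so startup i contributes w_i if α_i > 1, else 0.
α_i > 1 for i ∈ {4}; NE contributions (0, 0, 0, 11, 0, 0), G = 11.
W^NE = Σw_i − G^NE + (Σα_i)·G^NE = 88 + 3.9·11 = 130.9.
Planner: ∂(Σu_j)/∂c_i = Σα_j − 1 = 3.9 > 0, so everyone contributes w_i; G^SO = 88, W^SO = 88 + 3.9·88 = 431.2.
Deadweight loss = 300.3.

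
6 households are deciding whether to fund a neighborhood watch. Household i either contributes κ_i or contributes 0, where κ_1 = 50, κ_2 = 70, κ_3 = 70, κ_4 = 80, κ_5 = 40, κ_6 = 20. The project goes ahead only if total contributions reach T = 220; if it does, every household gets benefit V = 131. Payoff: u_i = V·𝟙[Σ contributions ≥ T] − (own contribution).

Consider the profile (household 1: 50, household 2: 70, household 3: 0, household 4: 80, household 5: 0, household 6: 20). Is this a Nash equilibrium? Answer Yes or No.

Yes

Total = 220 ≥ 220: provided.
Household 1 (pledges 50, payoff 81): dropping to 0 → total 170, payoff 0. No gain.
Household 2 (pledges 70, payoff 61): dropping to 0 → total 150, payoff 0. No gain.
Household 3 (pledges 0, payoff 131): pledging 70 → total 290, payoff 61. No gain.
Household 4 (pledges 80, payoff 51): dropping to 0 → total 140, payoff 0. No gain.
Household 5 (pledges 0, payoff 131): pledging 40 → total 260, payoff 91. No gain.
Household 6 (pledges 20, payoff 111): dropping to 0 → total 200, payoff 0. No gain.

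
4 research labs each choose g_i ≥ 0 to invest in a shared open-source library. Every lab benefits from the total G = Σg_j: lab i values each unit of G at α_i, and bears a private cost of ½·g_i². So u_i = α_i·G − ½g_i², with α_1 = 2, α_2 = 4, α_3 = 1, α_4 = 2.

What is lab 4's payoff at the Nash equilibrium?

16

Lab i's FOC: ∂u_i/∂g_i = α_i − g_i = 0, so g_i* = α_i.
NE contributions = (2, 4, 1, 2); G = 9.
u_4 = α_4·G − ½·(g_4)² = 2·9 − ½·2² = 16.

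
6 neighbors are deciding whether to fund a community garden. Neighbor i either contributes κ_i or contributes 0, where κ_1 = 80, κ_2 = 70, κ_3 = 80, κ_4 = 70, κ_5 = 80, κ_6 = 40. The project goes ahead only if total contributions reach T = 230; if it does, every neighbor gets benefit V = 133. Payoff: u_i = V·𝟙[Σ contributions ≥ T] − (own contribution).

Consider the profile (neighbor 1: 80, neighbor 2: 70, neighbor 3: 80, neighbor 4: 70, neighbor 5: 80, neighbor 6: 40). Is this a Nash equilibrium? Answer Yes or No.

Total = 420 ≥ 230: provided.
Neighbor 1 (pledges 80, payoff 53): dropping to 0 → total 340, payoff 133. Profitable deviation.

No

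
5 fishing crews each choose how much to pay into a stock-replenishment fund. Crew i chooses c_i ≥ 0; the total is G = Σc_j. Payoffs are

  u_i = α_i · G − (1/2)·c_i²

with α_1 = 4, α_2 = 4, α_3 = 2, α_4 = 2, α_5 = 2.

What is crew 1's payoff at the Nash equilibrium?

48

Crew i's FOC: ∂u_i/∂c_i = α_i − c_i = 0, so c_i* = α_i.
NE contributions = (4, 4, 2, 2, 2); G = 14.
u_1 = α_1·G − ½·(c_1)² = 4·14 − ½·4² = 48.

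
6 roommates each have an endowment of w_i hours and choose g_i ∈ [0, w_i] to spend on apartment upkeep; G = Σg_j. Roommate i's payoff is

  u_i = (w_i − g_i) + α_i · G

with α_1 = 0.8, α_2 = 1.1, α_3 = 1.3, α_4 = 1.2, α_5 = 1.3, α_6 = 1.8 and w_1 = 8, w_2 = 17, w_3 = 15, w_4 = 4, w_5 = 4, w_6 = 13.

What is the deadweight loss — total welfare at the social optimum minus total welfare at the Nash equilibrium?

52

∂u_i/∂g_i = α_i − 1, so roommate i contributes w_i if α_i > 1, else 0.
α_i > 1 for i ∈ {2, 3, 4, 5, 6}; NE contributions (0, 17, 15, 4, 4, 13), G = 53.
W^NE = Σw_i − G^NE + (Σα_i)·G^NE = 61 + 6.5·53 = 405.5.
Planner: ∂(Σu_j)/∂g_i = Σα_j − 1 = 6.5 > 0, so everyone contributes w_i; G^SO = 61, W^SO = 61 + 6.5·61 = 457.5.
Deadweight loss = 52.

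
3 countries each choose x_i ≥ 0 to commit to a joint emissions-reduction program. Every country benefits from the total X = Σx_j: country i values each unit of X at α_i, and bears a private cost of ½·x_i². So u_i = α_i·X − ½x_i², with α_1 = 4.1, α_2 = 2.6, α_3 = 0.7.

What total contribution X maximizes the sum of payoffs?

Planner FOC: ∂(Σu_j)/∂x_i = (Σα_j) − x_i = 0, so x_i^SO = Σα_j = 7.4 for every i; X^SO = 22.2.

22.2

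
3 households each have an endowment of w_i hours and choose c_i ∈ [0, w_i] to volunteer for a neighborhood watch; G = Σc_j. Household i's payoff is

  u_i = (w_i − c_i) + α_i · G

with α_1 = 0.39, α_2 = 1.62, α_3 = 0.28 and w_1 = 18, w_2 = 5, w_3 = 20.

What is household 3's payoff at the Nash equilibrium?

∂u_i/∂c_i = α_i − 1, so household i contributes w_i if α_i > 1, else 0.
α_i > 1 for i ∈ {2}; NE contributions (0, 5, 0), G = 5.
u_3 = (20 − 0) + 0.28·5 = 21.4.

21.4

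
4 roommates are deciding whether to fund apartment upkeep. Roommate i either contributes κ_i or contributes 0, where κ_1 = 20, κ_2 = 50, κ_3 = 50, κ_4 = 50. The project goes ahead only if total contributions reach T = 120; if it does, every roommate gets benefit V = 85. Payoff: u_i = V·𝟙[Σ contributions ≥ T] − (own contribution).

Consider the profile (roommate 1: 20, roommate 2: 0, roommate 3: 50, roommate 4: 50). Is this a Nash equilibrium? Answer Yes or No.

Total = 120 ≥ 120: provided.
Roommate 1 (pledges 20, payoff 65): dropping to 0 → total 100, payoff 0. No gain.
Roommate 2 (pledges 0, payoff 85): pledging 50 → total 170, payoff 35. No gain.
Roommate 3 (pledges 50, payoff 35): dropping to 0 → total 70, payoff 0. No gain.
Roommate 4 (pledges 50, payoff 35): dropping to 0 → total 70, payoff 0. No gain.

Yes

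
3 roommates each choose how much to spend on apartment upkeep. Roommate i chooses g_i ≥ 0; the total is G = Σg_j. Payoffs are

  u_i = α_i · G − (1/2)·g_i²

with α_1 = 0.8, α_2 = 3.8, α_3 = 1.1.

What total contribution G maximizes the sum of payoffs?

Planner FOC: ∂(Σu_j)/∂g_i = (Σα_j) − g_i = 0, so g_i^SO = Σα_j = 5.7 for every i; G^SO = 17.1.

17.1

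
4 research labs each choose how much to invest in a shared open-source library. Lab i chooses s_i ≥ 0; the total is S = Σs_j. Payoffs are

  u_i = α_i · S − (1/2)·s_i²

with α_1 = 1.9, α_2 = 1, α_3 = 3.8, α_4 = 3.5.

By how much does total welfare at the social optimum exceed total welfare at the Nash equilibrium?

Lab i's FOC: ∂u_i/∂s_i = α_i − s_i = 0, so s_i* = α_i.
NE contributions = (1.9, 1, 3.8, 3.5); S = 10.2.
W^NE = (Σα)·S − ½Σα_i² = 10.2² − ½·31.3 = 88.39.
Planner sets s_i = Σα_j = 10.2 for every i, so S^SO = 4·10.2 = 40.8.
W^SO = (Σα)·S^SO − ½·4·(Σα)² = (4/2)·10.2² = 208.08.
Deadweight loss = W^SO − W^NE = 119.69.

119.69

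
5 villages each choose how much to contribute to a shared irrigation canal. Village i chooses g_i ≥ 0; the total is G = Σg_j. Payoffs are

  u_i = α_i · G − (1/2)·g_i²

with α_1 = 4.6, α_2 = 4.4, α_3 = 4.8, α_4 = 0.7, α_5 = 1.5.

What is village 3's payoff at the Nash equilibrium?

Village i's FOC: ∂u_i/∂g_i = α_i − g_i = 0, so g_i* = α_i.
NE contributions = (4.6, 4.4, 4.8, 0.7, 1.5); G = 16.
u_3 = α_3·G − ½·(g_3)² = 4.8·16 − ½·4.8² = 65.28.

65.28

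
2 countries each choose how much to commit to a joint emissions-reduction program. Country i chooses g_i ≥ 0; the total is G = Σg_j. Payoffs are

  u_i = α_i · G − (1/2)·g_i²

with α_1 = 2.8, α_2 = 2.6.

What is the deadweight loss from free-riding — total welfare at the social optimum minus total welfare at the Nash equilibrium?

Country i's FOC: ∂u_i/∂g_i = α_i − g_i = 0, so g_i* = α_i.
NE contributions = (2.8, 2.6); G = 5.4.
W^NE = (Σα)·G − ½Σα_i² = 5.4² − ½·14.6 = 21.86.
Planner sets g_i = Σα_j = 5.4 for every i, so G^SO = 2·5.4 = 10.8.
W^SO = (Σα)·G^SO − ½·2·(Σα)² = (2/2)·5.4² = 29.16.
Deadweight loss = W^SO − W^NE = 7.3.

7.3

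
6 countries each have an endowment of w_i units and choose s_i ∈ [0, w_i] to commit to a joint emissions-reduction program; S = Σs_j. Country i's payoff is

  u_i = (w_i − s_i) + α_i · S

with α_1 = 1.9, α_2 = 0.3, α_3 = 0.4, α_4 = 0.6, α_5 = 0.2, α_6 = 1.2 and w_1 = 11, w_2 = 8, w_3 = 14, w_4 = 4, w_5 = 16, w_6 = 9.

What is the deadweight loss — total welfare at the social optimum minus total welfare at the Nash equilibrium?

151.2

∂u_i/∂s_i = α_i − 1, so country i contributes w_i if α_i > 1, else 0.
α_i > 1 for i ∈ {1, 6}; NE contributions (11, 0, 0, 0, 0, 9), S = 20.
W^NE = Σw_i − S^NE + (Σα_i)·S^NE = 62 + 3.6·20 = 134.
Planner: ∂(Σu_j)/∂s_i = Σα_j − 1 = 3.6 > 0, so everyone contributes w_i; S^SO = 62, W^SO = 62 + 3.6·62 = 285.2.
Deadweight loss = 151.2.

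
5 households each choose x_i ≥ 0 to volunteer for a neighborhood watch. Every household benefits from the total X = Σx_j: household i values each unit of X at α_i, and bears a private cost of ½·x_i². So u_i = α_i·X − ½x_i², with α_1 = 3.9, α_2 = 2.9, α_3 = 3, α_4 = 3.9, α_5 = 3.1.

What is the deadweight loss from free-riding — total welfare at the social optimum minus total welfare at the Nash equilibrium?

452.08

Household i's FOC: ∂u_i/∂x_i = α_i − x_i = 0, so x_i* = α_i.
NE contributions = (3.9, 2.9, 3, 3.9, 3.1); X = 16.8.
W^NE = (Σα)·X − ½Σα_i² = 16.8² − ½·57.44 = 253.52.
Planner sets x_i = Σα_j = 16.8 for every i, so X^SO = 5·16.8 = 84.
W^SO = (Σα)·X^SO − ½·5·(Σα)² = (5/2)·16.8² = 705.6.
Deadweight loss = W^SO − W^NE = 452.08.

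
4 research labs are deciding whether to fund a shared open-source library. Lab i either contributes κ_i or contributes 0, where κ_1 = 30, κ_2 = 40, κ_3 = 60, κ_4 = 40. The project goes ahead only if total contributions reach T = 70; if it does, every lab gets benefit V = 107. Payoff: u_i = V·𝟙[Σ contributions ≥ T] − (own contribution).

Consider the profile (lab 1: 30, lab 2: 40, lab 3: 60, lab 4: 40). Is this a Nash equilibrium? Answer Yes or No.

Total = 170 ≥ 70: provided.
Lab 1 (pledges 30, payoff 77): dropping to 0 → total 140, payoff 107. Profitable deviation.

No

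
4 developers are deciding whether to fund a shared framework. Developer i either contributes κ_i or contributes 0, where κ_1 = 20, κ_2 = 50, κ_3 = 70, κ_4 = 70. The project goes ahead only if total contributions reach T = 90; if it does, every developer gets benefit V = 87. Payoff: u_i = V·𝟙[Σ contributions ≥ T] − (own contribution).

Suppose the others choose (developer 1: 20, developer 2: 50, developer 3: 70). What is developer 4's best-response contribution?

Others' total = 140 ≥ 90; contributing adds cost 70 for no extra benefit.
Best response: 0.

0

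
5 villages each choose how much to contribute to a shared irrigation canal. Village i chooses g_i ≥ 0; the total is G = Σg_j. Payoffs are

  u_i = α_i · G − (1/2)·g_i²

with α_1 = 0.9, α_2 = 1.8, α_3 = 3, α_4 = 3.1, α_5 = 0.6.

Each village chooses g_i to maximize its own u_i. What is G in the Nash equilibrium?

9.4

Village i's FOC: ∂u_i/∂g_i = α_i − g_i = 0, so g_i* = α_i.
NE contributions = (0.9, 1.8, 3, 3.1, 0.6); G = 9.4.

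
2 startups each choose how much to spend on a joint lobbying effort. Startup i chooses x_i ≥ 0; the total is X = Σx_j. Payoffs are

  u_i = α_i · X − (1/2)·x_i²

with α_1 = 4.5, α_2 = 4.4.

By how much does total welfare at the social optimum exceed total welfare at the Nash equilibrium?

Startup i's FOC: ∂u_i/∂x_i = α_i − x_i = 0, so x_i* = α_i.
NE contributions = (4.5, 4.4); X = 8.9.
W^NE = (Σα)·X − ½Σα_i² = 8.9² − ½·39.61 = 59.405.
Planner sets x_i = Σα_j = 8.9 for every i, so X^SO = 2·8.9 = 17.8.
W^SO = (Σα)·X^SO − ½·2·(Σα)² = (2/2)·8.9² = 79.21.
Deadweight loss = W^SO − W^NE = 19.805.

19.805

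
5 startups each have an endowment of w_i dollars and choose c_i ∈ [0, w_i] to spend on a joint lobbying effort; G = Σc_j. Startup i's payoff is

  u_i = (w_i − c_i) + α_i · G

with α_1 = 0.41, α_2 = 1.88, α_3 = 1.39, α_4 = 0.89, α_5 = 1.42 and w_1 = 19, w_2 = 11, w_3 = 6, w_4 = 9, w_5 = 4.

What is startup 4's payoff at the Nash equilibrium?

∂u_i/∂c_i = α_i − 1, so startup i contributes w_i if α_i > 1, else 0.
α_i > 1 for i ∈ {2, 3, 5}; NE contributions (0, 11, 6, 0, 4), G = 21.
u_4 = (9 − 0) + 0.89·21 = 27.69.

27.69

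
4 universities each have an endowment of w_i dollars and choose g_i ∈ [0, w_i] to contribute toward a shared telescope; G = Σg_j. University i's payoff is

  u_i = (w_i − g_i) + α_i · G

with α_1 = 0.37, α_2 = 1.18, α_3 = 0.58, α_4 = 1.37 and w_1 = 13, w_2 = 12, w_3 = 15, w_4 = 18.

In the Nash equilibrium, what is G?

30

∂u_i/∂g_i = α_i − 1, so university i contributes w_i if α_i > 1, else 0.
α_i > 1 for i ∈ {2, 4}; NE contributions (0, 12, 0, 18), G = 30.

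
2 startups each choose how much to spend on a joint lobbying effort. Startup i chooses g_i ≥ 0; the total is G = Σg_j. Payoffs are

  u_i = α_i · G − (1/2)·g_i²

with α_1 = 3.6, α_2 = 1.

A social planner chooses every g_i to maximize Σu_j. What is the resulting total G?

Planner FOC: ∂(Σu_j)/∂g_i = (Σα_j) − g_i = 0, so g_i^SO = Σα_j = 4.6 for every i; G^SO = 9.2.

9.2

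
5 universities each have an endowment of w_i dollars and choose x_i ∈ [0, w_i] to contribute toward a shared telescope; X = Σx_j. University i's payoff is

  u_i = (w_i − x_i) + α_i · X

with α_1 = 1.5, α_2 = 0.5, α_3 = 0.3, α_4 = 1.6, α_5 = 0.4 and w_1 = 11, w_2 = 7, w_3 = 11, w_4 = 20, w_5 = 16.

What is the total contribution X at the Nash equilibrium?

31

∂u_i/∂x_i = α_i − 1, so university i contributes w_i if α_i > 1, else 0.
α_i > 1 for i ∈ {1, 4}; NE contributions (11, 0, 0, 20, 0), X = 31.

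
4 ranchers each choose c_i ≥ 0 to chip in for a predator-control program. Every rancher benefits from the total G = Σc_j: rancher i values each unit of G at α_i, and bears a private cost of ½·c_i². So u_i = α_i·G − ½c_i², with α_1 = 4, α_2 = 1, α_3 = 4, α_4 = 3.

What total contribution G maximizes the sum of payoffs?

Planner FOC: ∂(Σu_j)/∂c_i = (Σα_j) − c_i = 0, so c_i^SO = Σα_j = 12 for every i; G^SO = 48.

48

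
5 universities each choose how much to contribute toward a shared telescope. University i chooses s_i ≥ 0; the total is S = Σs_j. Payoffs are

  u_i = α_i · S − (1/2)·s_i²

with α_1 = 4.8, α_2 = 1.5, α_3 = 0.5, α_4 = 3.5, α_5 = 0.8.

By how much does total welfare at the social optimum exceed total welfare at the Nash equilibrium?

204.03

University i's FOC: ∂u_i/∂s_i = α_i − s_i = 0, so s_i* = α_i.
NE contributions = (4.8, 1.5, 0.5, 3.5, 0.8); S = 11.1.
W^NE = (Σα)·S − ½Σα_i² = 11.1² − ½·38.43 = 103.995.
Planner sets s_i = Σα_j = 11.1 for every i, so S^SO = 5·11.1 = 55.5.
W^SO = (Σα)·S^SO − ½·5·(Σα)² = (5/2)·11.1² = 308.025.
Deadweight loss = W^SO − W^NE = 204.03.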